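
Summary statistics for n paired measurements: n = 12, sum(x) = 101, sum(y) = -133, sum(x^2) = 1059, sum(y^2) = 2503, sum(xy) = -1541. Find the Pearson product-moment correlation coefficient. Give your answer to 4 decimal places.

Numerator: nΣxy − (Σx)(Σy) = 12·(-1541) − (101)(-133) = -5059
Denominator: √[(nΣx²−(Σx)²)(nΣy²−(Σy)²)]
  nΣx²−(Σx)² = 12·1059 − 10201 = 2507;  nΣy²−(Σy)² = 12·2503 − 17689 = 12347
  √(2507·12347) = √30953929 = 5563.6255
r = -5059 / 5563.6255 = -0.9093

-0.9093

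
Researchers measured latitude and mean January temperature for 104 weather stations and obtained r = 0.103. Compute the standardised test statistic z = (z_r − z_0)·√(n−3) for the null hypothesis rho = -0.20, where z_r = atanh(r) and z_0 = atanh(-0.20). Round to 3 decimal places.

z_r = atanh(0.103) = 0.103367,  z_0 = atanh(-0.20) = -0.202733
SE = 1/√(n−3) = 1/√101 = 0.099504
z = (z_r − z_0)/SE = (0.103367 − (-0.202733)) / 0.099504 = 0.306100 / 0.099504 = 3.076

3.076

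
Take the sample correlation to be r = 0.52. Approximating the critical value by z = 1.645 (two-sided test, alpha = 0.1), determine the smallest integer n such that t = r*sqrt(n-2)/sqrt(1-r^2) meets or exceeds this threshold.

Need r·√(n−2)/√(1−r²) ≥ 1.645
√(n−2) ≥ 1.645·√(1−0.2704) / 0.52 = 1.645·0.854166 / 0.52 = 2.7021
n−2 ≥ 7.3013  ⇒  n ≥ 9.3013
Smallest integer n = 10

10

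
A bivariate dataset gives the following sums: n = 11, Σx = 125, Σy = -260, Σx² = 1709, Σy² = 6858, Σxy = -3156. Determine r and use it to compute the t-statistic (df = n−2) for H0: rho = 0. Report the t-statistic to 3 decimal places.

S_xy = nΣxy − ΣxΣy = 11·(-3156) − 125·(-260) = -34716 − (-32500) = -2216
S_xx = nΣx² − (Σx)² = 11·1709 − 125² = 18799 − 15625 = 3174
S_yy = nΣy² − (Σy)² = 11·6858 − (-260)² = 75438 − 67600 = 7838
r = S_xy / √(S_xx·S_yy) = -2216 / √(3174·7838) = -2216 / √24877812 = -2216 / 4987.7662 = -0.4443
t = r·√(n−2)/√(1−r²) = -0.4443·√9 / √(1−0.197402) = -1.332900 / 0.895878 = -1.488

-1.488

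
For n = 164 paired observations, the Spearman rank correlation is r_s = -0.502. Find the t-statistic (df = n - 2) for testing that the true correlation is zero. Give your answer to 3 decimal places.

-7.388

t = r_s·√(n−2) / √(1−r_s²) with r_s = -0.502, n = 164
  = -0.502·√162 / √(1 − 0.252004)
  = -0.502·12.727922 / 0.864868
  = -6.389417 / 0.864868 = -7.388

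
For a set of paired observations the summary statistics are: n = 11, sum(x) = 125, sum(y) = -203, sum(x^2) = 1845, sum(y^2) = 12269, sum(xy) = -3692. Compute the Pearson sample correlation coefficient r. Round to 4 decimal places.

-0.7282

S_xy = nΣxy − ΣxΣy = 11·(-3692) − 125·(-203) = -40612 − (-25375) = -15237
S_xx = nΣx² − (Σx)² = 11·1845 − 125² = 20295 − 15625 = 4670
S_yy = nΣy² − (Σy)² = 11·12269 − (-203)² = 134959 − 41209 = 93750
r = S_xy / √(S_xx·S_yy) = -15237 / √(4670·93750) = -15237 / √437812500 = -15237 / 20923.9695 = -0.7282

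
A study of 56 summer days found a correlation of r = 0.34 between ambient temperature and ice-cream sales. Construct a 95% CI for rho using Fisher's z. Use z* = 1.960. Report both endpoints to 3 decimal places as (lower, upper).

(0.085, 0.553)

Fisher z: z_r = atanh(r) = ½·ln((1+0.34)/(1−0.34)) = 0.354093
SE(z) = 1/√(n−3) = 1/√53 = 0.137361
95% ⇒ z* = 1.960; margin = 1.960·0.137361 = 0.269228
CI on z-scale: (0.084865, 0.623321)
Back-transform: tanh(0.084865) = 0.084662, tanh(0.623321) = 0.553436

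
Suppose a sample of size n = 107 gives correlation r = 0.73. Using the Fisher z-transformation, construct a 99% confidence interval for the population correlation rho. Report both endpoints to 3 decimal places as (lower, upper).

(0.589, 0.828)

Fisher z: z_r = atanh(r) = ½·ln((1+0.73)/(1−0.73)) = 0.928727
SE(z) = 1/√(n−3) = 1/√104 = 0.098058
99% ⇒ z* = 2.576; margin = 2.576·0.098058 = 0.252597
CI on z-scale: (0.676130, 1.181324)
Back-transform: tanh(0.676130) = 0.588998, tanh(1.181324) = 0.827869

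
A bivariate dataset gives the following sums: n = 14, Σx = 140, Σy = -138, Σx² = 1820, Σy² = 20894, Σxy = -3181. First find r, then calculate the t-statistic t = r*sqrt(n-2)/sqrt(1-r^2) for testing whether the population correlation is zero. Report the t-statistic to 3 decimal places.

-2.801

Numerator: nΣxy − (Σx)(Σy) = 14·(-3181) − (140)(-138) = -25214
Denominator: √[(nΣx²−(Σx)²)(nΣy²−(Σy)²)]
  nΣx²−(Σx)² = 14·1820 − 19600 = 5880;  nΣy²−(Σy)² = 14·20894 − 19044 = 273472
  √(5880·273472) = √1608015360 = 40100.0668
r = -25214 / 40100.0668 = -0.6288
t = r·√(n−2)/√(1−r²) = -0.6288·√12 / √(1−0.395389) = -2.178227 / 0.777567 = -2.801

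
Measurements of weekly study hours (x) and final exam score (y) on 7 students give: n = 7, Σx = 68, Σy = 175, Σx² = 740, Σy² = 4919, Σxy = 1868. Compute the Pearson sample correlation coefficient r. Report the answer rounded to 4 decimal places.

0.8082

S_xy = nΣxy − ΣxΣy = 7·1868 − 68·175 = 13076 − 11900 = 1176
S_xx = nΣx² − (Σx)² = 7·740 − 68² = 5180 − 4624 = 556
S_yy = nΣy² − (Σy)² = 7·4919 − 175² = 34433 − 30625 = 3808
r = S_xy / √(S_xx·S_yy) = 1176 / √(556·3808) = 1176 / √2117248 = 1176 / 1455.0766 = 0.8082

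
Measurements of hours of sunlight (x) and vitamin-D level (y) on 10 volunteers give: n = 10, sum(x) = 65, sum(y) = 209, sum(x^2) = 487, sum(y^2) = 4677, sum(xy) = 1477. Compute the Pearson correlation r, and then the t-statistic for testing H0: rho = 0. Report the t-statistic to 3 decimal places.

Numerator: nΣxy − (Σx)(Σy) = 10·1477 − (65)(209) = 1185
Denominator: √[(nΣx²−(Σx)²)(nΣy²−(Σy)²)]
  nΣx²−(Σx)² = 10·487 − 4225 = 645;  nΣy²−(Σy)² = 10·4677 − 43681 = 3089
  √(645·3089) = √1992405 = 1411.5258
r = 1185 / 1411.5258 = 0.8395
t = r·√(n−2)/√(1−r²) = 0.8395·√8 / √(1−0.704760) = 2.374465 / 0.543360 = 4.370

4.370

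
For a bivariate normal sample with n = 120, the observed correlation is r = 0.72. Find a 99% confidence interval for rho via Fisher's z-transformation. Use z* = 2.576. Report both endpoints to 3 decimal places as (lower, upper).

Fisher z: z_r = atanh(r) = ½·ln((1+0.72)/(1−0.72)) = 0.907645
SE(z) = 1/√(n−3) = 1/√117 = 0.092450
99% ⇒ z* = 2.576; margin = 2.576·0.092450 = 0.238151
CI on z-scale: (0.669494, 1.145796)
Back-transform: tanh(0.669494) = 0.584647, tanh(1.145796) = 0.816357

(0.585, 0.816)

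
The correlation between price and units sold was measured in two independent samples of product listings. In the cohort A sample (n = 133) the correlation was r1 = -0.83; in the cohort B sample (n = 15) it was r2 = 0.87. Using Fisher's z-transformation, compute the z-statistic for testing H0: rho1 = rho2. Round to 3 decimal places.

-8.357

z1 = atanh(-0.83) = -1.188136,  z2 = atanh(0.87) = 1.333080
SE = √(1/(n1−3) + 1/(n2−3)) = √(1/130 + 1/12) = √(0.0076923 + 0.0833333) = √0.0910256 = 0.301704
z = (z1 − z2)/SE = (-1.188136 − 1.333080) / 0.301704 = -2.521216 / 0.301704 = -8.357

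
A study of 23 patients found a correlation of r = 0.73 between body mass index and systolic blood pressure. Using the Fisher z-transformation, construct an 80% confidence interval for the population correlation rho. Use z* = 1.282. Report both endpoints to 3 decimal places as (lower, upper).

Fisher z: z_r = atanh(r) = ½·ln((1+0.73)/(1−0.73)) = 0.928727
SE(z) = 1/√(n−3) = 1/√20 = 0.223607
80% ⇒ z* = 1.282; margin = 1.282·0.223607 = 0.286664
CI on z-scale: (0.642063, 1.215391)
Back-transform: tanh(0.642063) = 0.566303, tanh(1.215391) = 0.838289

(0.566, 0.838)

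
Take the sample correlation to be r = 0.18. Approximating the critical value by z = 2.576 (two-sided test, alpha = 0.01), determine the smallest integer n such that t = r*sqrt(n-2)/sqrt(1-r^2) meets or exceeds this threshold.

201

Need r·√(n−2)/√(1−r²) ≥ 2.576
√(n−2) ≥ 2.576·√(1−0.0324) / 0.18 = 2.576·0.983667 / 0.18 = 14.0774
n−2 ≥ 198.1732  ⇒  n ≥ 200.1732
Smallest integer n = 201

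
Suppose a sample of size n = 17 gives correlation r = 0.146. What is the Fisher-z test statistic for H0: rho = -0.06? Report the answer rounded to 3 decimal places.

0.775

z_r = atanh(0.146) = 0.147051,  z_0 = atanh(-0.06) = -0.060072
SE = 1/√(n−3) = 1/√14 = 0.267261
z = (z_r − z_0)/SE = (0.147051 − (-0.060072)) / 0.267261 = 0.207123 / 0.267261 = 0.775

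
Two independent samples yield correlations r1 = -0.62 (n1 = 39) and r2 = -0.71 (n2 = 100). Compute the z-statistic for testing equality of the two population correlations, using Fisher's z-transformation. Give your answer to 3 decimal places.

0.831

Fisher z-transforms: z1 = atanh(-0.62) = -0.725005, z2 = atanh(-0.71) = -0.887184; difference d = 0.162179
Var(d) = 1/36 + 1/97 = 0.0277778 + 0.0103093 = 0.0380871
z = d/√Var(d) = 0.162179 / √0.0380871 = 0.162179 / 0.195159 = 0.831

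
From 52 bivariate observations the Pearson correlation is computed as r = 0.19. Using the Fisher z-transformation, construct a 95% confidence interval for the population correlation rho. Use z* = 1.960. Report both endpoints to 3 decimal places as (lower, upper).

z_r = atanh(0.19) = 0.192337;  SE = 1/√(n−3) = 1/√49 = 0.142857
z-limits: 0.192337 ± 1.960·0.142857 = 0.192337 ± 0.280000 = [-0.087663, 0.472337]
ρ-limits: (tanh -0.087663, tanh 0.472337) = (-0.087, 0.440)

(-0.087, 0.440)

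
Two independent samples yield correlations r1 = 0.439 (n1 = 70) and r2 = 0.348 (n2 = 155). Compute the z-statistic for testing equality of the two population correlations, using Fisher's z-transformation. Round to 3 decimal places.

0.735

z1 = atanh(0.439) = 0.470991,  z2 = atanh(0.348) = 0.363166
SE = √(1/(n1−3) + 1/(n2−3)) = √(1/67 + 1/152) = √(0.0149254 + 0.0065789) = √0.0215043 = 0.146643
z = (z1 − z2)/SE = (0.470991 − 0.363166) / 0.146643 = 0.107825 / 0.146643 = 0.735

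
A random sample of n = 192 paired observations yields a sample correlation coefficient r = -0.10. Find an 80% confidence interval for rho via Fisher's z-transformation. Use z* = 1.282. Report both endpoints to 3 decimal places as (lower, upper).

(-0.191, -0.007)

Fisher z: z_r = atanh(r) = ½·ln((1+(-0.10))/(1−(-0.10))) = -0.100335
SE(z) = 1/√(n−3) = 1/√189 = 0.072739
80% ⇒ z* = 1.282; margin = 1.282·0.072739 = 0.093251
CI on z-scale: (-0.193586, -0.007084)
Back-transform: tanh(-0.193586) = -0.191203, tanh(-0.007084) = -0.007084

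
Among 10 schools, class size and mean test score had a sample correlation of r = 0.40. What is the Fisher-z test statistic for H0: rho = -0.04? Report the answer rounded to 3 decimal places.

z_r = atanh(0.40) = 0.423649,  z_0 = atanh(-0.04) = -0.040021
SE = 1/√(n−3) = 1/√7 = 0.377964
z = (z_r − z_0)/SE = (0.423649 − (-0.040021)) / 0.377964 = 0.463670 / 0.377964 = 1.227

1.227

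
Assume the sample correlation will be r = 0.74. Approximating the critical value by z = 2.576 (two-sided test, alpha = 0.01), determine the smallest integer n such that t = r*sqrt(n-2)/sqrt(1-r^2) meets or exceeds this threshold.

8

r√(n−2)/√(1−r²) ≥ 2.576  ⇔  n−2 ≥ (2.576)²·(1−r²)/r²
(1−r²)/r² = (1−0.5476)/0.5476 = 0.8262
n ≥ 2 + 6.635776·0.8262 = 2 + 5.4825 = 7.4825
⌈7.4825⌉ = 8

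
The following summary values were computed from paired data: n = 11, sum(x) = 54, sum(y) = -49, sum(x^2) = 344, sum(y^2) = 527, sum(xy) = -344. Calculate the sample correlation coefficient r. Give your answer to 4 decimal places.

S_xy = nΣxy − ΣxΣy = 11·(-344) − 54·(-49) = -3784 − (-2646) = -1138
S_xx = nΣx² − (Σx)² = 11·344 − 54² = 3784 − 2916 = 868
S_yy = nΣy² − (Σy)² = 11·527 − (-49)² = 5797 − 2401 = 3396
r = S_xy / √(S_xx·S_yy) = -1138 / √(868·3396) = -1138 / √2947728 = -1138 / 1716.8949 = -0.6628

-0.6628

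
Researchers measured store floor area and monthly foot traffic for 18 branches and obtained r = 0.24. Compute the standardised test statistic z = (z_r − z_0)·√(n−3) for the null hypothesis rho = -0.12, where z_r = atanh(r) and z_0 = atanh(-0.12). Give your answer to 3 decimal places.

z_r = atanh(0.24) = 0.244774,  z_0 = atanh(-0.12) = -0.120581
SE = 1/√(n−3) = 1/√15 = 0.258199
z = (z_r − z_0)/SE = (0.244774 − (-0.120581)) / 0.258199 = 0.365355 / 0.258199 = 1.415

1.415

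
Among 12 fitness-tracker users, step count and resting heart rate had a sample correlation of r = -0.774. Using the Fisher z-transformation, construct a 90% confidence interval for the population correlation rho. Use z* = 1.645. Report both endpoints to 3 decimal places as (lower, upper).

Fisher z: z_r = atanh(r) = ½·ln((1+(-0.774))/(1−(-0.774))) = -1.030229
SE(z) = 1/√(n−3) = 1/√9 = 0.333333
90% ⇒ z* = 1.645; margin = 1.645·0.333333 = 0.548333
CI on z-scale: (-1.578562, -0.481896)
Back-transform: tanh(-1.578562) = -0.918377, tanh(-0.481896) = -0.447761

(-0.918, -0.448)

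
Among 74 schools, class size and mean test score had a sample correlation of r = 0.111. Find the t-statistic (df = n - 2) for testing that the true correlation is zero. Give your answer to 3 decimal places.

0.948

1 − r² = 1 − 0.012321 = 0.987679;  √(1−r²) = 0.993820
√(n−2) = √72 = 8.485281
t = r·√(n−2)/√(1−r²) = 0.111 · 8.485281 / 0.993820 = 0.948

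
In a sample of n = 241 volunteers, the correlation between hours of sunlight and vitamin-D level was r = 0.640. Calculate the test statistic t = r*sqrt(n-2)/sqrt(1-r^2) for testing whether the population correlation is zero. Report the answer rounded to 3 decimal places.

12.877

1 − r² = 1 − 0.409600 = 0.590400;  √(1−r²) = 0.768375
√(n−2) = √239 = 15.459625
t = r·√(n−2)/√(1−r²) = 0.640 · 15.459625 / 0.768375 = 12.877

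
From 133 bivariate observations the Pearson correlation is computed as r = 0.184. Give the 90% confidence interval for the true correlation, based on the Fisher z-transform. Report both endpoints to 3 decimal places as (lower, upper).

z_r = atanh(0.184) = 0.186120;  SE = 1/√(n−3) = 1/√130 = 0.087706
z-limits: 0.186120 ± 1.645·0.087706 = 0.186120 ± 0.144276 = [0.041844, 0.330396]
ρ-limits: (tanh 0.041844, tanh 0.330396) = (0.042, 0.319)

(0.042, 0.319)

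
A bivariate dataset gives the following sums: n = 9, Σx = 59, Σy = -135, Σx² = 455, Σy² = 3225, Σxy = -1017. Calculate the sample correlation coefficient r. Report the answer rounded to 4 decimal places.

S_xy = nΣxy − ΣxΣy = 9·(-1017) − 59·(-135) = -9153 − (-7965) = -1188
S_xx = nΣx² − (Σx)² = 9·455 − 59² = 4095 − 3481 = 614
S_yy = nΣy² − (Σy)² = 9·3225 − (-135)² = 29025 − 18225 = 10800
r = S_xy / √(S_xx·S_yy) = -1188 / √(614·10800) = -1188 / √6631200 = -1188 / 2575.1116 = -0.4613

-0.4613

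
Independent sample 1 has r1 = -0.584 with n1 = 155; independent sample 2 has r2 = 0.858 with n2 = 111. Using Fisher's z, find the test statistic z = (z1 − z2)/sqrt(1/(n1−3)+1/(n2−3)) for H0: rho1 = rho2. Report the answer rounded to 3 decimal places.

-15.528

Fisher z-transforms: z1 = atanh(-0.584) = -0.668512, z2 = atanh(0.858) = 1.285714; difference d = -1.954226
Var(d) = 1/152 + 1/108 = 0.0065789 + 0.0092593 = 0.0158382
z = d/√Var(d) = -1.954226 / √0.0158382 = -1.954226 / 0.125850 = -15.528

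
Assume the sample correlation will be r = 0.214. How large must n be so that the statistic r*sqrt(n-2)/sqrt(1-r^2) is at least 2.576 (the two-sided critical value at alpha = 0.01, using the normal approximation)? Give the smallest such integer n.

r√(n−2)/√(1−r²) ≥ 2.576  ⇔  n−2 ≥ (2.576)²·(1−r²)/r²
(1−r²)/r² = (1−0.045796)/0.045796 = 20.8360
n ≥ 2 + 6.635776·20.8360 = 2 + 138.2630 = 140.2630
⌈140.2630⌉ = 141

141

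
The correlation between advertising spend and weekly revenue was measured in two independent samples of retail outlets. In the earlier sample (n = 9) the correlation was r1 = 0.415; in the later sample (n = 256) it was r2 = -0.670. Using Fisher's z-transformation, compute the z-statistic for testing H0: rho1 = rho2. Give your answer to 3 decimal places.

3.032

Fisher z-transforms: z1 = atanh(0.415) = 0.441636, z2 = atanh(-0.670) = -0.810743; difference d = 1.252379
Var(d) = 1/6 + 1/253 = 0.1666667 + 0.0039526 = 0.1706193
z = d/√Var(d) = 1.252379 / √0.1706193 = 1.252379 / 0.413061 = 3.032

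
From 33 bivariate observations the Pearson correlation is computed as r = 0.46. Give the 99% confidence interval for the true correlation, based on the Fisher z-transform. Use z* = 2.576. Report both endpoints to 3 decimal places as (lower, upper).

z_r = atanh(0.46) = 0.497311;  SE = 1/√(n−3) = 1/√30 = 0.182574
z-limits: 0.497311 ± 2.576·0.182574 = 0.497311 ± 0.470311 = [0.027000, 0.967622]
ρ-limits: (tanh 0.027000, tanh 0.967622) = (0.027, 0.748)

(0.027, 0.748)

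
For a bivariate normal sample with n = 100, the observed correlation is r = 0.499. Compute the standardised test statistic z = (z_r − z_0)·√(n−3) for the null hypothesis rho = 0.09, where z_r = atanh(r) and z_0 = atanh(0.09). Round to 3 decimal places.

Fisher z: atanh(0.499) = 0.547974, atanh(0.09) = 0.090244
z = (z_r − z_0)·√(n−3) = (0.547974 − 0.090244)·√97 = 0.457730 · 9.848858 = 4.508

4.508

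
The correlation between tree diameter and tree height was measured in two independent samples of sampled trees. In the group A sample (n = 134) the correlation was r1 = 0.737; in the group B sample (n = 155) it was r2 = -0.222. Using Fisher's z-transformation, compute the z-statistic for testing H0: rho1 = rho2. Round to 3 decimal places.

9.811

Fisher z-transforms: z1 = atanh(0.737) = 0.943880, z2 = atanh(-0.222) = -0.225759; difference d = 1.169639
Var(d) = 1/131 + 1/152 = 0.0076336 + 0.0065789 = 0.0142125
z = d/√Var(d) = 1.169639 / √0.0142125 = 1.169639 / 0.119216 = 9.811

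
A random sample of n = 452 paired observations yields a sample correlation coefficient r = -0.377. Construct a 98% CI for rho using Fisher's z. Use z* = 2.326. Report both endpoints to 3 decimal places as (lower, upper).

(-0.467, -0.279)

z_r = atanh(-0.377) = -0.396558;  SE = 1/√(n−3) = 1/√449 = 0.047193
z-limits: -0.396558 ± 2.326·0.047193 = -0.396558 ± 0.109771 = [-0.506329, -0.286787]
ρ-limits: (tanh -0.506329, tanh -0.286787) = (-0.467, -0.279)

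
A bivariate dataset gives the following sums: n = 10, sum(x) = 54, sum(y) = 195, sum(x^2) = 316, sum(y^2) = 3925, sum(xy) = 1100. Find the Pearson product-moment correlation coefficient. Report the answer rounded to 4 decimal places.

Numerator: nΣxy − (Σx)(Σy) = 10·1100 − (54)(195) = 470
Denominator: √[(nΣx²−(Σx)²)(nΣy²−(Σy)²)]
  nΣx²−(Σx)² = 10·316 − 2916 = 244;  nΣy²−(Σy)² = 10·3925 − 38025 = 1225
  √(244·1225) = √298900 = 546.7175
r = 470 / 546.7175 = 0.8597

0.8597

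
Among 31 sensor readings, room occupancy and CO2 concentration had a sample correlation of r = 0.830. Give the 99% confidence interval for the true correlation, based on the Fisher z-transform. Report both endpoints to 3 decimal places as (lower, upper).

(0.605, 0.932)

Fisher z: z_r = atanh(r) = ½·ln((1+0.830)/(1−0.830)) = 1.188136
SE(z) = 1/√(n−3) = 1/√28 = 0.188982
99% ⇒ z* = 2.576; margin = 2.576·0.188982 = 0.486818
CI on z-scale: (0.701318, 1.674954)
Back-transform: tanh(0.701318) = 0.605204, tanh(1.674954) = 0.932204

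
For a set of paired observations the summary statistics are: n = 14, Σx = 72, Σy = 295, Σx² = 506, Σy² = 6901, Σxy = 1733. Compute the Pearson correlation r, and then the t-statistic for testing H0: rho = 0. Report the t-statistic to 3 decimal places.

Numerator: nΣxy − (Σx)(Σy) = 14·1733 − (72)(295) = 3022
Denominator: √[(nΣx²−(Σx)²)(nΣy²−(Σy)²)]
  nΣx²−(Σx)² = 14·506 − 5184 = 1900;  nΣy²−(Σy)² = 14·6901 − 87025 = 9589
  √(1900·9589) = √18219100 = 4268.3838
r = 3022 / 4268.3838 = 0.7080
t = r·√(n−2)/√(1−r²) = 0.7080·√12 / √(1−0.501264) = 2.452584 / 0.706212 = 3.473

3.473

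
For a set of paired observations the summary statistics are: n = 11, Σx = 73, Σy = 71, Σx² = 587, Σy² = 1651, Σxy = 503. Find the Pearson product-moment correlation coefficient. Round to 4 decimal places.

0.0910

Numerator: nΣxy − (Σx)(Σy) = 11·503 − (73)(71) = 350
Denominator: √[(nΣx²−(Σx)²)(nΣy²−(Σy)²)]
  nΣx²−(Σx)² = 11·587 − 5329 = 1128;  nΣy²−(Σy)² = 11·1651 − 5041 = 13120
  √(1128·13120) = √14799360 = 3846.9936
r = 350 / 3846.9936 = 0.0910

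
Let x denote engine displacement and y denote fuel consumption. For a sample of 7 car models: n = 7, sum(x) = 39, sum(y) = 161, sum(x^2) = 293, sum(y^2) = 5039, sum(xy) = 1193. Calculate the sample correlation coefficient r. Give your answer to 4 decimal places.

S_xy = nΣxy − ΣxΣy = 7·1193 − 39·161 = 8351 − 6279 = 2072
S_xx = nΣx² − (Σx)² = 7·293 − 39² = 2051 − 1521 = 530
S_yy = nΣy² − (Σy)² = 7·5039 − 161² = 35273 − 25921 = 9352
r = S_xy / √(S_xx·S_yy) = 2072 / √(530·9352) = 2072 / √4956560 = 2072 / 2226.3333 = 0.9307

0.9307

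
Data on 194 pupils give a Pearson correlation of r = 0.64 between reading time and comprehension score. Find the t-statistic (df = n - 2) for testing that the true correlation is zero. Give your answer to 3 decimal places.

1 − r² = 1 − 0.4096 = 0.5904;  √(1−r²) = 0.768375
√(n−2) = √192 = 13.856406
t = r·√(n−2)/√(1−r²) = 0.64 · 13.856406 / 0.768375 = 11.541

11.541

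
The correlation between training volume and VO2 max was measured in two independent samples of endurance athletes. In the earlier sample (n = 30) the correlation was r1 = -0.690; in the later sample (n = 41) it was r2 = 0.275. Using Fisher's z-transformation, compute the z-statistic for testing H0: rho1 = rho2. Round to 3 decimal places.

Fisher z-transforms: z1 = atanh(-0.690) = -0.847956, z2 = atanh(0.275) = 0.282265; difference d = -1.130221
Var(d) = 1/27 + 1/38 = 0.0370370 + 0.0263158 = 0.0633528
z = d/√Var(d) = -1.130221 / √0.0633528 = -1.130221 / 0.251700 = -4.490

-4.490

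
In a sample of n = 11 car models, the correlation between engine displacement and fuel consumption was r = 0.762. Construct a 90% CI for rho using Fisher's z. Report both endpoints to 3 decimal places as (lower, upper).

Fisher z: z_r = atanh(r) = ½·ln((1+0.762)/(1−0.762)) = 1.000967
SE(z) = 1/√(n−3) = 1/√8 = 0.353553
90% ⇒ z* = 1.645; margin = 1.645·0.353553 = 0.581595
CI on z-scale: (0.419372, 1.582562)
Back-transform: tanh(0.419372) = 0.396401, tanh(1.582562) = 0.919001

(0.396, 0.919)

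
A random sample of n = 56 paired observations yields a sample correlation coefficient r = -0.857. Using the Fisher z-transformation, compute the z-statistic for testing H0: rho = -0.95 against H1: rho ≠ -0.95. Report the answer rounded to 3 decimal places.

4.003

z_r = atanh(-0.857) = -1.281936,  z_0 = atanh(-0.95) = -1.831781
SE = 1/√(n−3) = 1/√53 = 0.137361
z = (z_r − z_0)/SE = (-1.281936 − (-1.831781)) / 0.137361 = 0.549845 / 0.137361 = 4.003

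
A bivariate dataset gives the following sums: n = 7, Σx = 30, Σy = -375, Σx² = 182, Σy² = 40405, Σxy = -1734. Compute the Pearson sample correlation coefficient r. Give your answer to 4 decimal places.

-0.1218

S_xy = nΣxy − ΣxΣy = 7·(-1734) − 30·(-375) = -12138 − (-11250) = -888
S_xx = nΣx² − (Σx)² = 7·182 − 30² = 1274 − 900 = 374
S_yy = nΣy² − (Σy)² = 7·40405 − (-375)² = 282835 − 140625 = 142210
r = S_xy / √(S_xx·S_yy) = -888 / √(374·142210) = -888 / √53186540 = -888 / 7292.9103 = -0.1218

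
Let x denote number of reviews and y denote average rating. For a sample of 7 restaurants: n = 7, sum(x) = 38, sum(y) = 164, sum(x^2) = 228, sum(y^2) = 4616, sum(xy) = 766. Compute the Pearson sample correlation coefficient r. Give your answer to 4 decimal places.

S_xy = nΣxy − ΣxΣy = 7·766 − 38·164 = 5362 − 6232 = -870
S_xx = nΣx² − (Σx)² = 7·228 − 38² = 1596 − 1444 = 152
S_yy = nΣy² − (Σy)² = 7·4616 − 164² = 32312 − 26896 = 5416
r = S_xy / √(S_xx·S_yy) = -870 / √(152·5416) = -870 / √823232 = -870 / 907.3213 = -0.9589

-0.9589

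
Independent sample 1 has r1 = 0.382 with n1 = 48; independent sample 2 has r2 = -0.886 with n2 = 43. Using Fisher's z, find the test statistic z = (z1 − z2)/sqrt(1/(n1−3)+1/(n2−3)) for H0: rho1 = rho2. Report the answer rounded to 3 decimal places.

Fisher z-transforms: z1 = atanh(0.382) = 0.402399, z2 = atanh(-0.886) = -1.403008; difference d = 1.805407
Var(d) = 1/45 + 1/40 = 0.0222222 + 0.0250000 = 0.0472222
z = d/√Var(d) = 1.805407 / √0.0472222 = 1.805407 / 0.217307 = 8.308

8.308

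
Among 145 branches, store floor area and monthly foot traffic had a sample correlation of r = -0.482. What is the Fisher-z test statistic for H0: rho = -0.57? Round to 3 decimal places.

z_r = atanh(-0.482) = -0.525586,  z_0 = atanh(-0.57) = -0.647523
SE = 1/√(n−3) = 1/√142 = 0.083918
z = (z_r − z_0)/SE = (-0.525586 − (-0.647523)) / 0.083918 = 0.121937 / 0.083918 = 1.453

1.453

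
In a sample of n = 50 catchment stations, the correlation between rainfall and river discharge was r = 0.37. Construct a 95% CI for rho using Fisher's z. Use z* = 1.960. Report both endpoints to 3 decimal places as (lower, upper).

(0.102, 0.588)

z_r = atanh(0.37) = 0.388423;  SE = 1/√(n−3) = 1/√47 = 0.145865
z-limits: 0.388423 ± 1.960·0.145865 = 0.388423 ± 0.285895 = [0.102528, 0.674318]
ρ-limits: (tanh 0.102528, tanh 0.674318) = (0.102, 0.588)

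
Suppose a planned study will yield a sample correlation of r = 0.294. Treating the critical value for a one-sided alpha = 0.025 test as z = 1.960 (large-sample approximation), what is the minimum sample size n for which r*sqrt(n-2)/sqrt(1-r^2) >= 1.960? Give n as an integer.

43

Need r·√(n−2)/√(1−r²) ≥ 1.960
√(n−2) ≥ 1.960·√(1−0.086436) / 0.294 = 1.960·0.955805 / 0.294 = 6.3720
n−2 ≥ 40.6024  ⇒  n ≥ 42.6024
Smallest integer n = 43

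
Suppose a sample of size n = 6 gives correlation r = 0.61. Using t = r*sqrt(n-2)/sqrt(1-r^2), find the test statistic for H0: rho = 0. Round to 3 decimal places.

1.540

1 − r² = 1 − 0.3721 = 0.6279;  √(1−r²) = 0.792401
√(n−2) = √4 = 2.000000
t = r·√(n−2)/√(1−r²) = 0.61 · 2.000000 / 0.792401 = 1.540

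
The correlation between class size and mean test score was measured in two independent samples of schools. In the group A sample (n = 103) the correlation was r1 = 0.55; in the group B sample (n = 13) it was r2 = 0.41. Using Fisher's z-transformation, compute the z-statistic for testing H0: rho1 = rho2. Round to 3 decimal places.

z1 = atanh(0.55) = 0.618381,  z2 = atanh(0.41) = 0.435611
SE = √(1/(n1−3) + 1/(n2−3)) = √(1/100 + 1/10) = √(0.0100000 + 0.1000000) = √0.1100000 = 0.331662
z = (z1 − z2)/SE = (0.618381 − 0.435611) / 0.331662 = 0.182770 / 0.331662 = 0.551

0.551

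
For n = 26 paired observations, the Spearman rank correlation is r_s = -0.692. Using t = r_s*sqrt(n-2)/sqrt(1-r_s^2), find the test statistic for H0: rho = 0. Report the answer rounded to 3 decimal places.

t = r_s·√(n−2) / √(1−r_s²) with r_s = -0.692, n = 26
  = -0.692·√24 / √(1 − 0.478864)
  = -0.692·4.898979 / 0.721897
  = -3.390093 / 0.721897 = -4.696

-4.696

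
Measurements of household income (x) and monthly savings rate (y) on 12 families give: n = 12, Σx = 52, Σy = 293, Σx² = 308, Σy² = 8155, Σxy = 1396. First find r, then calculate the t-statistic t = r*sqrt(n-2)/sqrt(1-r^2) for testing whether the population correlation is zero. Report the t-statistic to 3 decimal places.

1.546

Numerator: nΣxy − (Σx)(Σy) = 12·1396 − (52)(293) = 1516
Denominator: √[(nΣx²−(Σx)²)(nΣy²−(Σy)²)]
  nΣx²−(Σx)² = 12·308 − 2704 = 992;  nΣy²−(Σy)² = 12·8155 − 85849 = 12011
  √(992·12011) = √11914912 = 3451.7984
r = 1516 / 3451.7984 = 0.4392
t = r·√(n−2)/√(1−r²) = 0.4392·√10 / √(1−0.192897) = 1.388872 / 0.898389 = 1.546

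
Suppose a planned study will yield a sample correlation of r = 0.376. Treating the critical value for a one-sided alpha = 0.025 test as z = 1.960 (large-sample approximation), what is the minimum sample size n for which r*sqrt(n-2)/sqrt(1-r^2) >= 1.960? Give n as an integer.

26

Need r·√(n−2)/√(1−r²) ≥ 1.960
√(n−2) ≥ 1.960·√(1−0.141376) / 0.376 = 1.960·0.926620 / 0.376 = 4.8303
n−2 ≥ 23.3318  ⇒  n ≥ 25.3318
Smallest integer n = 26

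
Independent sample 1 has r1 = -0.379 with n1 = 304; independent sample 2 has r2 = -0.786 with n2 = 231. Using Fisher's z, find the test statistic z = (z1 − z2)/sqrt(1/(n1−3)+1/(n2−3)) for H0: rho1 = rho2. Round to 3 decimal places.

7.540

z1 = atanh(-0.379) = -0.398891,  z2 = atanh(-0.786) = -1.060879
SE = √(1/(n1−3) + 1/(n2−3)) = √(1/301 + 1/228) = √(0.0033223 + 0.0043860) = √0.0077083 = 0.087797
z = (z1 − z2)/SE = (-0.398891 − (-1.060879)) / 0.087797 = 0.661988 / 0.087797 = 7.540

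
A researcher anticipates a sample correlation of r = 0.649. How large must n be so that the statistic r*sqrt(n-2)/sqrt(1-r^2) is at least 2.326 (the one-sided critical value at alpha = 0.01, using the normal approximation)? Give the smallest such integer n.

r√(n−2)/√(1−r²) ≥ 2.326  ⇔  n−2 ≥ (2.326)²·(1−r²)/r²
(1−r²)/r² = (1−0.421201)/0.421201 = 1.3742
n ≥ 2 + 5.410276·1.3742 = 2 + 7.4348 = 9.4348
⌈9.4348⌉ = 10

10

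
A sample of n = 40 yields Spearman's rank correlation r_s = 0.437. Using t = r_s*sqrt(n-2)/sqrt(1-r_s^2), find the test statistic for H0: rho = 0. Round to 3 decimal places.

2.995

1 − r_s² = 1 − 0.190969 = 0.809031;  √(1−r_s²) = 0.899462
√(n−2) = √38 = 6.164414
t = r_s·√(n−2)/√(1−r_s²) = 0.437 · 6.164414 / 0.899462 = 2.995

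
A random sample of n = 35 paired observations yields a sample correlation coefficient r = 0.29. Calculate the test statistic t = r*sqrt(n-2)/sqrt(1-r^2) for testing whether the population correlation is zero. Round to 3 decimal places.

t = r·√(n−2) / √(1−r²) with r = 0.29, n = 35
  = 0.29·√33 / √(1 − 0.0841)
  = 0.29·5.744563 / 0.957027
  = 1.665923 / 0.957027 = 1.741

1.741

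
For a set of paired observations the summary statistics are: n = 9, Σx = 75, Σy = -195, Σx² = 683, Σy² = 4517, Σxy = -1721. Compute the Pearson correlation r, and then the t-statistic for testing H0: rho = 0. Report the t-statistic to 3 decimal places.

Numerator: nΣxy − (Σx)(Σy) = 9·(-1721) − (75)(-195) = -864
Denominator: √[(nΣx²−(Σx)²)(nΣy²−(Σy)²)]
  nΣx²−(Σx)² = 9·683 − 5625 = 522;  nΣy²−(Σy)² = 9·4517 − 38025 = 2628
  √(522·2628) = √1371816 = 1171.2455
r = -864 / 1171.2455 = -0.7377
t = r·√(n−2)/√(1−r²) = -0.7377·√7 / √(1−0.544201) = -1.951771 / 0.675129 = -2.891

-2.891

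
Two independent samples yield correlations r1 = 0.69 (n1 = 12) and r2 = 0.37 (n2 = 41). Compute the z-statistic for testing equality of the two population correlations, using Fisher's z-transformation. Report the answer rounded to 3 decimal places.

Fisher z-transforms: z1 = atanh(0.69) = 0.847956, z2 = atanh(0.37) = 0.388423; difference d = 0.459533
Var(d) = 1/9 + 1/38 = 0.1111111 + 0.0263158 = 0.1374269
z = d/√Var(d) = 0.459533 / √0.1374269 = 0.459533 / 0.370711 = 1.240

1.240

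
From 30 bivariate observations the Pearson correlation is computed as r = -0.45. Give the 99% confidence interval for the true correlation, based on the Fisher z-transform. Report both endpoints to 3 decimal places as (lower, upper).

z_r = atanh(-0.45) = -0.484700;  SE = 1/√(n−3) = 1/√27 = 0.192450
z-limits: -0.484700 ± 2.576·0.192450 = -0.484700 ± 0.495751 = [-0.980451, 0.011051]
ρ-limits: (tanh -0.980451, tanh 0.011051) = (-0.753, 0.011)

(-0.753, 0.011)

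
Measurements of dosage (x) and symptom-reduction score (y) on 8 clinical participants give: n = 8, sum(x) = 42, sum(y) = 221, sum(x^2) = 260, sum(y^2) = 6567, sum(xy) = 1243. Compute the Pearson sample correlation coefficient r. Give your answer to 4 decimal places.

0.6126

Numerator: nΣxy − (Σx)(Σy) = 8·1243 − (42)(221) = 662
Denominator: √[(nΣx²−(Σx)²)(nΣy²−(Σy)²)]
  nΣx²−(Σx)² = 8·260 − 1764 = 316;  nΣy²−(Σy)² = 8·6567 − 48841 = 3695
  √(316·3695) = √1167620 = 1080.5647
r = 662 / 1080.5647 = 0.6126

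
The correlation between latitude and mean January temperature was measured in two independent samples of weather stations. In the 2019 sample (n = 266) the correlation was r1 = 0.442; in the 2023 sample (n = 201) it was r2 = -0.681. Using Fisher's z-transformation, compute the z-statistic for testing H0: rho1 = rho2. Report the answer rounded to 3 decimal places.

13.877

Fisher z-transforms: z1 = atanh(0.442) = 0.474714, z2 = atanh(-0.681) = -0.830977; difference d = 1.305691
Var(d) = 1/263 + 1/198 = 0.0038023 + 0.0050505 = 0.0088528
z = d/√Var(d) = 1.305691 / √0.0088528 = 1.305691 / 0.094089 = 13.877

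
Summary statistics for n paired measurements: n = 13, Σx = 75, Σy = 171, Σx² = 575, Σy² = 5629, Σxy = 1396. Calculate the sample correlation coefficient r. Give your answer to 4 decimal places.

0.5904

Numerator: nΣxy − (Σx)(Σy) = 13·1396 − (75)(171) = 5323
Denominator: √[(nΣx²−(Σx)²)(nΣy²−(Σy)²)]
  nΣx²−(Σx)² = 13·575 − 5625 = 1850;  nΣy²−(Σy)² = 13·5629 − 29241 = 43936
  √(1850·43936) = √81281600 = 9015.6309
r = 5323 / 9015.6309 = 0.5904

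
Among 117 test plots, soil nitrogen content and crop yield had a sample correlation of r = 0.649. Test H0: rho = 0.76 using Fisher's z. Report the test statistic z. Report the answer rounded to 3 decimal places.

z_r = atanh(0.649) = 0.773569,  z_0 = atanh(0.76) = 0.996215
SE = 1/√(n−3) = 1/√114 = 0.093659
z = (z_r − z_0)/SE = (0.773569 − 0.996215) / 0.093659 = -0.222646 / 0.093659 = -2.377

-2.377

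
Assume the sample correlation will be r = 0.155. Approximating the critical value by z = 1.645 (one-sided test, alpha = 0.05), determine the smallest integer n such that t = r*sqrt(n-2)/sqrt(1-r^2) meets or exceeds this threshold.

r√(n−2)/√(1−r²) ≥ 1.645  ⇔  n−2 ≥ (1.645)²·(1−r²)/r²
(1−r²)/r² = (1−0.024025)/0.024025 = 40.6233
n ≥ 2 + 2.706025·40.6233 = 2 + 109.9277 = 111.9277
⌈111.9277⌉ = 112

112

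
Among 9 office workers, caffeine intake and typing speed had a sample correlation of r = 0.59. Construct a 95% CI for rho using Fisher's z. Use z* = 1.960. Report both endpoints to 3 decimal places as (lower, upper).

Fisher z: z_r = atanh(r) = ½·ln((1+0.59)/(1−0.59)) = 0.677666
SE(z) = 1/√(n−3) = 1/√6 = 0.408248
95% ⇒ z* = 1.960; margin = 1.960·0.408248 = 0.800166
CI on z-scale: (-0.122500, 1.477832)
Back-transform: tanh(-0.122500) = -0.121891, tanh(1.477832) = 0.901061

(-0.122, 0.901)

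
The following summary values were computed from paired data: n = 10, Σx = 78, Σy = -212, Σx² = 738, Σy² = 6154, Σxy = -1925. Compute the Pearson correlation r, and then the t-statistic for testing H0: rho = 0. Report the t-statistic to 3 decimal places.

-2.041

Numerator: nΣxy − (Σx)(Σy) = 10·(-1925) − (78)(-212) = -2714
Denominator: √[(nΣx²−(Σx)²)(nΣy²−(Σy)²)]
  nΣx²−(Σx)² = 10·738 − 6084 = 1296;  nΣy²−(Σy)² = 10·6154 − 44944 = 16596
  √(1296·16596) = √21508416 = 4637.7167
r = -2714 / 4637.7167 = -0.5852
t = r·√(n−2)/√(1−r²) = -0.5852·√8 / √(1−0.342459) = -1.655196 / 0.810889 = -2.041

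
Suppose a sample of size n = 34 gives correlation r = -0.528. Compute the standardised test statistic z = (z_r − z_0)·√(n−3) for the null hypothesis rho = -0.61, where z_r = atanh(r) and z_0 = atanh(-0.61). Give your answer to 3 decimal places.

Fisher z: atanh(-0.528) = -0.587368, atanh(-0.61) = -0.708921
z = (z_r − z_0)·√(n−3) = (-0.587368 − (-0.708921))·√31 = 0.121553 · 5.567764 = 0.677

0.677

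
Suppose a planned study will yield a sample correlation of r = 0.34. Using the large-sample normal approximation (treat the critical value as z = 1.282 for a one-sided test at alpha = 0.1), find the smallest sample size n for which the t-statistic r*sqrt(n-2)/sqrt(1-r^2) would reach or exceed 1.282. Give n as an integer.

15

r√(n−2)/√(1−r²) ≥ 1.282  ⇔  n−2 ≥ (1.282)²·(1−r²)/r²
(1−r²)/r² = (1−0.1156)/0.1156 = 7.6505
n ≥ 2 + 1.643524·7.6505 = 2 + 12.5738 = 14.5738
⌈14.5738⌉ = 15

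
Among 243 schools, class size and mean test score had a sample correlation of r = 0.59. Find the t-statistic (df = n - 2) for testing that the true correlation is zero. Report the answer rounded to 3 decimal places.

11.344

1 − r² = 1 − 0.3481 = 0.6519;  √(1−r²) = 0.807403
√(n−2) = √241 = 15.524175
t = r·√(n−2)/√(1−r²) = 0.59 · 15.524175 / 0.807403 = 11.344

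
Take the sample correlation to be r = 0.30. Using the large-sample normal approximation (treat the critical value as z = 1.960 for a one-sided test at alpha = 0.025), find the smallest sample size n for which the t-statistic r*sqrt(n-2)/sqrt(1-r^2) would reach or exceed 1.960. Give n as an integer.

r√(n−2)/√(1−r²) ≥ 1.960  ⇔  n−2 ≥ (1.960)²·(1−r²)/r²
(1−r²)/r² = (1−0.0900)/0.0900 = 10.1111
n ≥ 2 + 3.8416·10.1111 = 2 + 38.8428 = 40.8428
⌈40.8428⌉ = 41

41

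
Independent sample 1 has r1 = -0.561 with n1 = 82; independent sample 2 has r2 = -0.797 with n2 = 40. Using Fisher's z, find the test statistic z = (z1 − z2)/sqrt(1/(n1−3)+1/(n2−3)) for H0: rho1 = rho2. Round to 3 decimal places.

Fisher z-transforms: z1 = atanh(-0.561) = -0.634291, z2 = atanh(-0.797) = -1.090334; difference d = 0.456043
Var(d) = 1/79 + 1/37 = 0.0126582 + 0.0270270 = 0.0396852
z = d/√Var(d) = 0.456043 / √0.0396852 = 0.456043 / 0.199211 = 2.289

2.289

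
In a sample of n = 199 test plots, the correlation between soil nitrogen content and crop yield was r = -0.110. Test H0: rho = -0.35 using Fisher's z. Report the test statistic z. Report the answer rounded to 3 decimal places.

Fisher z: atanh(-0.110) = -0.110447, atanh(-0.35) = -0.365444
z = (z_r − z_0)·√(n−3) = (-0.110447 − (-0.365444))·√196 = 0.254997 · 14.000000 = 3.570

3.570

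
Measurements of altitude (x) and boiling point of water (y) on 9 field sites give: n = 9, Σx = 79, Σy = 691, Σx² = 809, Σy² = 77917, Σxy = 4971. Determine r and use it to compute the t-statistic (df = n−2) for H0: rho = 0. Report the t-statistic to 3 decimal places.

-2.237

Numerator: nΣxy − (Σx)(Σy) = 9·4971 − (79)(691) = -9850
Denominator: √[(nΣx²−(Σx)²)(nΣy²−(Σy)²)]
  nΣx²−(Σx)² = 9·809 − 6241 = 1040;  nΣy²−(Σy)² = 9·77917 − 477481 = 223772
  √(1040·223772) = √232722880 = 15255.2575
r = -9850 / 15255.2575 = -0.6457
t = r·√(n−2)/√(1−r²) = -0.6457·√7 / √(1−0.416928) = -1.708362 / 0.763592 = -2.237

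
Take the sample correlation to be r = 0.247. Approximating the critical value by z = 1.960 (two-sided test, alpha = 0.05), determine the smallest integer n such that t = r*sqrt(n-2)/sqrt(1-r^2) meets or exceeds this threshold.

Need r·√(n−2)/√(1−r²) ≥ 1.960
√(n−2) ≥ 1.960·√(1−0.061009) / 0.247 = 1.960·0.969015 / 0.247 = 7.6893
n−2 ≥ 59.1253  ⇒  n ≥ 61.1253
Smallest integer n = 62

62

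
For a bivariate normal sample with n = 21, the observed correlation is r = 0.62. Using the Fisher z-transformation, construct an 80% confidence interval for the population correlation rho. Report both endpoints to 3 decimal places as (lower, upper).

z_r = atanh(0.62) = 0.725005;  SE = 1/√(n−3) = 1/√18 = 0.235702
z-limits: 0.725005 ± 1.282·0.235702 = 0.725005 ± 0.302170 = [0.422835, 1.027175]
ρ-limits: (tanh 0.422835, tanh 1.027175) = (0.399, 0.773)

(0.399, 0.773)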